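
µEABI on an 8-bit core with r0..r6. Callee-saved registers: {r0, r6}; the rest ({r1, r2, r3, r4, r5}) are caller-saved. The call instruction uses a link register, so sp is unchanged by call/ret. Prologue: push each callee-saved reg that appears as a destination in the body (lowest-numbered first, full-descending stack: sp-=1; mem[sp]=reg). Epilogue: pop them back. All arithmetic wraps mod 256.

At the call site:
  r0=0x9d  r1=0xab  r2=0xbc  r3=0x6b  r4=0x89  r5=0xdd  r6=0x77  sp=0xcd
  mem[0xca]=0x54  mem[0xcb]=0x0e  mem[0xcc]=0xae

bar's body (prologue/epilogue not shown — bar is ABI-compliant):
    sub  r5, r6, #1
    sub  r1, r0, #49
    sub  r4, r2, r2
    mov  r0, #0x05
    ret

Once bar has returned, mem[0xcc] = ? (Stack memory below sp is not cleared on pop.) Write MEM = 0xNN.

prologue: push r0 -> mem[0xcc]=0x9d, sp=0xcc
body[0] sub  r5, r6, #1 -> r5=0x76
body[1] sub  r1, r0, #49 -> r1=0x6c
body[2] sub  r4, r2, r2 -> r4=0x00
body[3] mov  r0, #0x05 -> r0=0x05
epilogue: pop r0=0x9d, sp=0xcd
prologue pushed ['r0'] at ['0xcc']

MEM = 0x9d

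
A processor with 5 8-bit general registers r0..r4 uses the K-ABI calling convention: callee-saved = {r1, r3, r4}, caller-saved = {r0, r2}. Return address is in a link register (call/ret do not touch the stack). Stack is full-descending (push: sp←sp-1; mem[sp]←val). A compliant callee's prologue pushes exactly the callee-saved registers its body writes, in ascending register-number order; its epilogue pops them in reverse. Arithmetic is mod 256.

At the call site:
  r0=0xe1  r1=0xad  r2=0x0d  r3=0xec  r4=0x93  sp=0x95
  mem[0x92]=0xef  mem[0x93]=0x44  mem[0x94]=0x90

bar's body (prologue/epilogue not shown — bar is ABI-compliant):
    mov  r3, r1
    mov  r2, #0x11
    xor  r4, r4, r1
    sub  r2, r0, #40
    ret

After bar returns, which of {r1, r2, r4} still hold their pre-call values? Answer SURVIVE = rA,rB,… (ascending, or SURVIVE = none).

prologue: push r3 -> mem[0x94]=0xec, sp=0x94
prologue: push r4 -> mem[0x93]=0x93, sp=0x93
body[0] mov  r3, r1 -> r3=0xad
body[1] mov  r2, #0x11 -> r2=0x11
body[2] xor  r4, r4, r1 -> r4=0x3e
body[3] sub  r2, r0, #40 -> r2=0xb9
epilogue: pop r4=0x93, sp=0x94
epilogue: pop r3=0xec, sp=0x95
r1: callee-saved, written=False
r2: caller-saved, written=True
r4: callee-saved, written=True

SURVIVE = r1,r4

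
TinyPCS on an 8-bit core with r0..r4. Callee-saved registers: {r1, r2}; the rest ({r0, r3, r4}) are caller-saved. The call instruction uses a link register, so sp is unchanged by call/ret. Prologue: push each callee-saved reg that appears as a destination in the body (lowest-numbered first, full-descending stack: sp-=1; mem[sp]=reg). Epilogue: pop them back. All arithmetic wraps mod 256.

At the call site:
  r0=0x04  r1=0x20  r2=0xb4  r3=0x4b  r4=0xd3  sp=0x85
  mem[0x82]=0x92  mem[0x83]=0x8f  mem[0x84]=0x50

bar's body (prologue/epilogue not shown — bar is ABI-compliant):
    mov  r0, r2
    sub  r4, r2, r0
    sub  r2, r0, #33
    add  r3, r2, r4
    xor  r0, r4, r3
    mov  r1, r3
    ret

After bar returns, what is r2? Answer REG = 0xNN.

REG = 0xb4

prologue: push r1 → mem[0x84]=0x20, sp=0x84
prologue: push r2 → mem[0x83]=0xb4, sp=0x83
body[0] mov  r0, r2 → r0=0xb4
body[1] sub  r4, r2, r0 → r4=0x00
body[2] sub  r2, r0, #33 → r2=0x93
body[3] add  r3, r2, r4 → r3=0x93
body[4] xor  r0, r4, r3 → r0=0x93
body[5] mov  r1, r3 → r1=0x93
epilogue: pop r2=0xb4, sp=0x84
epilogue: pop r1=0x20, sp=0x85
r2 is callee-saved → restored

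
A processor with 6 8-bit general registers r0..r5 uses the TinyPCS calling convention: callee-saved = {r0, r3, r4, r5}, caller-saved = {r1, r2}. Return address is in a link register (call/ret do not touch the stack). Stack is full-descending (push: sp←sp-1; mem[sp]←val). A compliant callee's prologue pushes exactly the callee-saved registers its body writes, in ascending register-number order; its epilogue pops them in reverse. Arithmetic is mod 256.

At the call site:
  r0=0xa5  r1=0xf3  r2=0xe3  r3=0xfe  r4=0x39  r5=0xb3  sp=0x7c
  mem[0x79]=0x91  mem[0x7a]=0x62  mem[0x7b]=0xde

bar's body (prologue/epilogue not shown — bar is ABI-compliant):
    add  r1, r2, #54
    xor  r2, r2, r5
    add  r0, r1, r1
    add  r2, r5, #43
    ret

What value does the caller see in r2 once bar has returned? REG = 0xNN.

prologue: push r0 → mem[0x7b]=0xa5, sp=0x7b
body[0] add  r1, r2, #54 → r1=0x19
body[1] xor  r2, r2, r5 → r2=0x50
body[2] add  r0, r1, r1 → r0=0x32
body[3] add  r2, r5, #43 → r2=0xde
epilogue: pop r0=0xa5, sp=0x7c
r2 is caller-saved → body value

REG = 0xde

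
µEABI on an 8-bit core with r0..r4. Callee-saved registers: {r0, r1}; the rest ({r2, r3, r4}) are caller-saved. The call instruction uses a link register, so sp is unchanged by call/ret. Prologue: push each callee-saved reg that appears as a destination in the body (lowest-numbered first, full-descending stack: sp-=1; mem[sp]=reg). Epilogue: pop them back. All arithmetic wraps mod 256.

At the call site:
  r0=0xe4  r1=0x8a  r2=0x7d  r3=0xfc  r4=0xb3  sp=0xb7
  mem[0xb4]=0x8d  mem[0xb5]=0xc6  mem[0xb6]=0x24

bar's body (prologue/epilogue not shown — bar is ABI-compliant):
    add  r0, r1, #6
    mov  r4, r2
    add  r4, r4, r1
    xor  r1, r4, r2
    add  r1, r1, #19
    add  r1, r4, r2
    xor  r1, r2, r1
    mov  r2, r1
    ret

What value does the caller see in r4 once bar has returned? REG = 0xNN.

prologue: push r0 -> mem[0xb6]=0xe4, sp=0xb6
prologue: push r1 -> mem[0xb5]=0x8a, sp=0xb5
body[0] add  r0, r1, #6 -> r0=0x90
body[1] mov  r4, r2 -> r4=0x7d
body[2] add  r4, r4, r1 -> r4=0x07
body[3] xor  r1, r4, r2 -> r1=0x7a
body[4] add  r1, r1, #19 -> r1=0x8d
body[5] add  r1, r4, r2 -> r1=0x84
body[6] xor  r1, r2, r1 -> r1=0xf9
body[7] mov  r2, r1 -> r2=0xf9
epilogue: pop r1=0x8a, sp=0xb6
epilogue: pop r0=0xe4, sp=0xb7
r4 is caller-saved -> body value

REG = 0x07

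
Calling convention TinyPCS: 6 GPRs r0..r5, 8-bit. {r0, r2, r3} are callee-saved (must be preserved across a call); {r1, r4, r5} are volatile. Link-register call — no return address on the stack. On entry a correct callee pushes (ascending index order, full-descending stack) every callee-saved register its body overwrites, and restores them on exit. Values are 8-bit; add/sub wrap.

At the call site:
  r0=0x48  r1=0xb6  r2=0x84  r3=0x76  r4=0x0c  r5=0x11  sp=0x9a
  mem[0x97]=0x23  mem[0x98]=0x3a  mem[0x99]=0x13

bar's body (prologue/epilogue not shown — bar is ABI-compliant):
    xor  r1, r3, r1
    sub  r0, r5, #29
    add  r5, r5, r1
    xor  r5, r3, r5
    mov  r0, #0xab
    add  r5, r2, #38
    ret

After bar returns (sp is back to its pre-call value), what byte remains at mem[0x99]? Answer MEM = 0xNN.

prologue: push r0 -> mem[0x99]=0x48, sp=0x99
body[0] xor  r1, r3, r1 -> r1=0xc0
body[1] sub  r0, r5, #29 -> r0=0xf4
body[2] add  r5, r5, r1 -> r5=0xd1
body[3] xor  r5, r3, r5 -> r5=0xa7
body[4] mov  r0, #0xab -> r0=0xab
body[5] add  r5, r2, #38 -> r5=0xaa
epilogue: pop r0=0x48, sp=0x9a
prologue pushed ['r0'] at ['0x99']

MEM = 0x48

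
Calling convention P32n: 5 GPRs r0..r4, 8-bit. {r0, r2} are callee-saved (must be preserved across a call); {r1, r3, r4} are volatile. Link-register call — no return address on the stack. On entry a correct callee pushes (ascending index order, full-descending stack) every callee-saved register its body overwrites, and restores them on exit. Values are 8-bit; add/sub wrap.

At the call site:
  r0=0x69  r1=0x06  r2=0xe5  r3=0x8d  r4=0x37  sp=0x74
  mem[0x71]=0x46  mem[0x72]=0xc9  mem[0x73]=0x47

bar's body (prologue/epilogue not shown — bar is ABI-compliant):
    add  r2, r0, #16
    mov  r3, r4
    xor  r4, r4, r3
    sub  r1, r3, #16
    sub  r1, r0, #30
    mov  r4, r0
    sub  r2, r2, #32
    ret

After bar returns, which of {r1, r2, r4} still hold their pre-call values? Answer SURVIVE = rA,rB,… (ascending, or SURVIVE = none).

SURVIVE = r2

prologue: push r2 -> mem[0x73]=0xe5, sp=0x73
body[0] add  r2, r0, #16 -> r2=0x79
body[1] mov  r3, r4 -> r3=0x37
body[2] xor  r4, r4, r3 -> r4=0x00
body[3] sub  r1, r3, #16 -> r1=0x27
body[4] sub  r1, r0, #30 -> r1=0x4b
body[5] mov  r4, r0 -> r4=0x69
body[6] sub  r2, r2, #32 -> r2=0x59
epilogue: pop r2=0xe5, sp=0x74
r1: caller-saved, written=True
r2: callee-saved, written=True
r4: caller-saved, written=True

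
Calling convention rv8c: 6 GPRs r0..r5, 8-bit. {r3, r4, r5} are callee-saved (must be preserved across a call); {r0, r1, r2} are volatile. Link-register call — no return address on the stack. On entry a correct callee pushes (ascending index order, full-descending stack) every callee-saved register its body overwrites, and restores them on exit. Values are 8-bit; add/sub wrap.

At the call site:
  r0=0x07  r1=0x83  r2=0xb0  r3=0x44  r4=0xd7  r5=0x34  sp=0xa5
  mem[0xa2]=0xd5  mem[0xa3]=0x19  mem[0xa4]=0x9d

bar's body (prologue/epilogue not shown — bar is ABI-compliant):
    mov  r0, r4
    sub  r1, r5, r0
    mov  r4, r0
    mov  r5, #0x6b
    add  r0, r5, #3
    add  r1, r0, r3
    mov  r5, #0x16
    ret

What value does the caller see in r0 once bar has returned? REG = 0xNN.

REG = 0x6e

prologue: push r4 → mem[0xa4]=0xd7, sp=0xa4
prologue: push r5 → mem[0xa3]=0x34, sp=0xa3
body[0] mov  r0, r4 → r0=0xd7
body[1] sub  r1, r5, r0 → r1=0x5d
body[2] mov  r4, r0 → r4=0xd7
body[3] mov  r5, #0x6b → r5=0x6b
body[4] add  r0, r5, #3 → r0=0x6e
body[5] add  r1, r0, r3 → r1=0xb2
body[6] mov  r5, #0x16 → r5=0x16
epilogue: pop r5=0x34, sp=0xa4
epilogue: pop r4=0xd7, sp=0xa5
r0 is caller-saved → body value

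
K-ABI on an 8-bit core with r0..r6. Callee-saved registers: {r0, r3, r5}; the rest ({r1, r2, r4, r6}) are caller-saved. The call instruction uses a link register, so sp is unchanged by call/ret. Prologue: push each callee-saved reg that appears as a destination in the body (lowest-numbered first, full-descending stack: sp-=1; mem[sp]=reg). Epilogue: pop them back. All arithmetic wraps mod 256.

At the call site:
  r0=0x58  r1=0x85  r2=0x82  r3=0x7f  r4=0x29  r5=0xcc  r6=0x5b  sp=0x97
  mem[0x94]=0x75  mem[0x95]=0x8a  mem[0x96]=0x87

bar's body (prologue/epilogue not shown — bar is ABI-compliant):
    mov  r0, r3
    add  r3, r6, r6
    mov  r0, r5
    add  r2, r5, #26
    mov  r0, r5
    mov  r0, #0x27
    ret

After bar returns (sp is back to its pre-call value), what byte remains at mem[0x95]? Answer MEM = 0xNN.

prologue: push r0 -> mem[0x96]=0x58, sp=0x96
prologue: push r3 -> mem[0x95]=0x7f, sp=0x95
body[0] mov  r0, r3 -> r0=0x7f
body[1] add  r3, r6, r6 -> r3=0xb6
body[2] mov  r0, r5 -> r0=0xcc
body[3] add  r2, r5, #26 -> r2=0xe6
body[4] mov  r0, r5 -> r0=0xcc
body[5] mov  r0, #0x27 -> r0=0x27
epilogue: pop r3=0x7f, sp=0x96
epilogue: pop r0=0x58, sp=0x97
prologue pushed ['r0', 'r3'] at ['0x96', '0x95']

MEM = 0x7f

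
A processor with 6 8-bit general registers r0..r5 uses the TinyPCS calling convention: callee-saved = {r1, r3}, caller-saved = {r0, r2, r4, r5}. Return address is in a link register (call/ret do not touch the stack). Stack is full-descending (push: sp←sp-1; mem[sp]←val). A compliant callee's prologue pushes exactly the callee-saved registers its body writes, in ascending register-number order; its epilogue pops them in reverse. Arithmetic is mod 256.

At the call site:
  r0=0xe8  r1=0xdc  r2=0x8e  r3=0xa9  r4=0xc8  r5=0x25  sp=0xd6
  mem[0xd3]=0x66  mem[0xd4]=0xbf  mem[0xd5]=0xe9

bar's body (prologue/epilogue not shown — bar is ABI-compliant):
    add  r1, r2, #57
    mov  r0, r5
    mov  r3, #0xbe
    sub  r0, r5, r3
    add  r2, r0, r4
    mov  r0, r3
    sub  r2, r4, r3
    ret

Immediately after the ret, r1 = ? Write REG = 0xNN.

REG = 0xdc

prologue: push r1 -> mem[0xd5]=0xdc, sp=0xd5
prologue: push r3 -> mem[0xd4]=0xa9, sp=0xd4
body[0] add  r1, r2, #57 -> r1=0xc7
body[1] mov  r0, r5 -> r0=0x25
body[2] mov  r3, #0xbe -> r3=0xbe
body[3] sub  r0, r5, r3 -> r0=0x67
body[4] add  r2, r0, r4 -> r2=0x2f
body[5] mov  r0, r3 -> r0=0xbe
body[6] sub  r2, r4, r3 -> r2=0x0a
epilogue: pop r3=0xa9, sp=0xd5
epilogue: pop r1=0xdc, sp=0xd6
r1 is callee-saved -> restored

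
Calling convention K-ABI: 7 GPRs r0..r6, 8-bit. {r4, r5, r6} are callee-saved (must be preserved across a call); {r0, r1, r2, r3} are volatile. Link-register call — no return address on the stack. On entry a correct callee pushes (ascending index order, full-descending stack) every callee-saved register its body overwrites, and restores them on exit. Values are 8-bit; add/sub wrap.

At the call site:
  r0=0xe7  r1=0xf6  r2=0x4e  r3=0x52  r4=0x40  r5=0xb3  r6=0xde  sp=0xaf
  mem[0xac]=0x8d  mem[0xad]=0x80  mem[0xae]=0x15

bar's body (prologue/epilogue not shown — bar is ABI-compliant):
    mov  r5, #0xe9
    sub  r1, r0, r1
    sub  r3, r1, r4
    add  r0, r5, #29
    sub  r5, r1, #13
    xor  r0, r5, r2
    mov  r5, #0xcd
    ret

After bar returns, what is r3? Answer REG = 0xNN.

prologue: push r5 → mem[0xae]=0xb3, sp=0xae
body[0] mov  r5, #0xe9 → r5=0xe9
body[1] sub  r1, r0, r1 → r1=0xf1
body[2] sub  r3, r1, r4 → r3=0xb1
body[3] add  r0, r5, #29 → r0=0x06
body[4] sub  r5, r1, #13 → r5=0xe4
body[5] xor  r0, r5, r2 → r0=0xaa
body[6] mov  r5, #0xcd → r5=0xcd
epilogue: pop r5=0xb3, sp=0xaf
r3 is caller-saved → body value

REG = 0xb1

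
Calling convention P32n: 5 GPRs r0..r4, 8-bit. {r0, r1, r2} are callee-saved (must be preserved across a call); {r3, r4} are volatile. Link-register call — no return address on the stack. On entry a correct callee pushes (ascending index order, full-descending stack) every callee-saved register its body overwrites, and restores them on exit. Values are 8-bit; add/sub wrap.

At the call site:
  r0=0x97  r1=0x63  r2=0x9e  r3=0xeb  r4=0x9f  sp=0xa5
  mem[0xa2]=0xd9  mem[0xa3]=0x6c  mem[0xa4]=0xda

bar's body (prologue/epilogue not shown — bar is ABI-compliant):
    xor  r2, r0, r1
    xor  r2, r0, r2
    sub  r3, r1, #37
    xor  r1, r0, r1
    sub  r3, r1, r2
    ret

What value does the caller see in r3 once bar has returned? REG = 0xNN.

prologue: push r1 → mem[0xa4]=0x63, sp=0xa4
prologue: push r2 → mem[0xa3]=0x9e, sp=0xa3
body[0] xor  r2, r0, r1 → r2=0xf4
body[1] xor  r2, r0, r2 → r2=0x63
body[2] sub  r3, r1, #37 → r3=0x3e
body[3] xor  r1, r0, r1 → r1=0xf4
body[4] sub  r3, r1, r2 → r3=0x91
epilogue: pop r2=0x9e, sp=0xa4
epilogue: pop r1=0x63, sp=0xa5
r3 is caller-saved → body value

REG = 0x91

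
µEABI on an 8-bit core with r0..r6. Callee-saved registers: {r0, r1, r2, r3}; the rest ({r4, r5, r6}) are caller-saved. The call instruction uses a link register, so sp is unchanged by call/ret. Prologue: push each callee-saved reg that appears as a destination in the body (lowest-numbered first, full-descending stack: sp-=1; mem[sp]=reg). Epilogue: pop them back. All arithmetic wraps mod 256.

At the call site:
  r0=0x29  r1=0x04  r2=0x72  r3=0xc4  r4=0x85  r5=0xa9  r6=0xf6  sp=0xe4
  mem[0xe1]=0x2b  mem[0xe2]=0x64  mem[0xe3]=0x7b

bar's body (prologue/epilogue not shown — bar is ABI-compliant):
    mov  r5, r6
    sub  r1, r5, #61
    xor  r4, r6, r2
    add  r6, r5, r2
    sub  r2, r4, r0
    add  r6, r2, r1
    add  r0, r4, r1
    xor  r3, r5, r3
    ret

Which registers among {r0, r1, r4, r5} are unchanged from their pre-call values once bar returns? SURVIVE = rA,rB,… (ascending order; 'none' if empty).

prologue: push r0 -> mem[0xe3]=0x29, sp=0xe3
prologue: push r1 -> mem[0xe2]=0x04, sp=0xe2
prologue: push r2 -> mem[0xe1]=0x72, sp=0xe1
prologue: push r3 -> mem[0xe0]=0xc4, sp=0xe0
body[0] mov  r5, r6 -> r5=0xf6
body[1] sub  r1, r5, #61 -> r1=0xb9
body[2] xor  r4, r6, r2 -> r4=0x84
body[3] add  r6, r5, r2 -> r6=0x68
body[4] sub  r2, r4, r0 -> r2=0x5b
body[5] add  r6, r2, r1 -> r6=0x14
body[6] add  r0, r4, r1 -> r0=0x3d
body[7] xor  r3, r5, r3 -> r3=0x32
epilogue: pop r3=0xc4, sp=0xe1
epilogue: pop r2=0x72, sp=0xe2
epilogue: pop r1=0x04, sp=0xe3
epilogue: pop r0=0x29, sp=0xe4
r0: callee-saved, written=True
r1: callee-saved, written=True
r4: caller-saved, written=True
r5: caller-saved, written=True

SURVIVE = r0,r1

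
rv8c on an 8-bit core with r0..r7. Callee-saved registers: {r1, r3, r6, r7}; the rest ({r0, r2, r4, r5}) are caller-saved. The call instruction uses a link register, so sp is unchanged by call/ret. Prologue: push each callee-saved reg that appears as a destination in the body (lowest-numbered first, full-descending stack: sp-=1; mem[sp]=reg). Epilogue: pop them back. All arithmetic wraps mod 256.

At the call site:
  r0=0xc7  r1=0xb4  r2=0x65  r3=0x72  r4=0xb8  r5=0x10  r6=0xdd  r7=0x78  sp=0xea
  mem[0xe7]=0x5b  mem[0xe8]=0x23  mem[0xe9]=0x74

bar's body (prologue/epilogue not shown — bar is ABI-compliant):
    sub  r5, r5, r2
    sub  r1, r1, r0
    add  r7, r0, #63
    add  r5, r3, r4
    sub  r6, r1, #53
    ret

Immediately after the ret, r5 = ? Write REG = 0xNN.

prologue: push r1 → mem[0xe9]=0xb4, sp=0xe9
prologue: push r6 → mem[0xe8]=0xdd, sp=0xe8
prologue: push r7 → mem[0xe7]=0x78, sp=0xe7
body[0] sub  r5, r5, r2 → r5=0xab
body[1] sub  r1, r1, r0 → r1=0xed
body[2] add  r7, r0, #63 → r7=0x06
body[3] add  r5, r3, r4 → r5=0x2a
body[4] sub  r6, r1, #53 → r6=0xb8
epilogue: pop r7=0x78, sp=0xe8
epilogue: pop r6=0xdd, sp=0xe9
epilogue: pop r1=0xb4, sp=0xea
r5 is caller-saved → body value

REG = 0x2a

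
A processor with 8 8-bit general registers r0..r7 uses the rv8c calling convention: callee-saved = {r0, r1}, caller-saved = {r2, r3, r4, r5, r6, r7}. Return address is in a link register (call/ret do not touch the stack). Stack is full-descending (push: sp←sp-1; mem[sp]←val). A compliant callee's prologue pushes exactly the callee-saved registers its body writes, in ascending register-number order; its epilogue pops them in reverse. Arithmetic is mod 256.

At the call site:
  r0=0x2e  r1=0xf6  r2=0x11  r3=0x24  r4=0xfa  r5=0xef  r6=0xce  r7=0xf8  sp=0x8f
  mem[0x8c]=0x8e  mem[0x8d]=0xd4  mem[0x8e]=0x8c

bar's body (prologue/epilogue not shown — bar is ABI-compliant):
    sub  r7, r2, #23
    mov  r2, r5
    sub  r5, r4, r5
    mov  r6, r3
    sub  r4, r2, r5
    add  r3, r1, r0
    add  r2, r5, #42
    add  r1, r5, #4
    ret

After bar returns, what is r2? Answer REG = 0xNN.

prologue: push r1 -> mem[0x8e]=0xf6, sp=0x8e
body[0] sub  r7, r2, #23 -> r7=0xfa
body[1] mov  r2, r5 -> r2=0xef
body[2] sub  r5, r4, r5 -> r5=0x0b
body[3] mov  r6, r3 -> r6=0x24
body[4] sub  r4, r2, r5 -> r4=0xe4
body[5] add  r3, r1, r0 -> r3=0x24
body[6] add  r2, r5, #42 -> r2=0x35
body[7] add  r1, r5, #4 -> r1=0x0f
epilogue: pop r1=0xf6, sp=0x8f
r2 is caller-saved -> body value

REG = 0x35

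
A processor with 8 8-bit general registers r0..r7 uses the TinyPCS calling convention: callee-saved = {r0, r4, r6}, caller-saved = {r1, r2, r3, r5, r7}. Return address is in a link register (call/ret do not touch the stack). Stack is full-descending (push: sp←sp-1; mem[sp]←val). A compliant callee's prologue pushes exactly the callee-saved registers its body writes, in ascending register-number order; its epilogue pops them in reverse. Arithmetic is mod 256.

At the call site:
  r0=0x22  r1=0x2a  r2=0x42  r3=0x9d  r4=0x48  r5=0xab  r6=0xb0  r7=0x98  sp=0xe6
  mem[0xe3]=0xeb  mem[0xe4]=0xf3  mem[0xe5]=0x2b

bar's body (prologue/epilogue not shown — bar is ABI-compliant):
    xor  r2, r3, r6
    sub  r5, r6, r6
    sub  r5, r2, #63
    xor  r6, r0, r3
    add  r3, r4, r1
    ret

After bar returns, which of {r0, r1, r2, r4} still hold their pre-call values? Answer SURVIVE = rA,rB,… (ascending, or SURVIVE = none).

prologue: push r6 → mem[0xe5]=0xb0, sp=0xe5
body[0] xor  r2, r3, r6 → r2=0x2d
body[1] sub  r5, r6, r6 → r5=0x00
body[2] sub  r5, r2, #63 → r5=0xee
body[3] xor  r6, r0, r3 → r6=0xbf
body[4] add  r3, r4, r1 → r3=0x72
epilogue: pop r6=0xb0, sp=0xe6
r0: callee-saved, written=False
r1: caller-saved, written=False
r2: caller-saved, written=True
r4: callee-saved, written=False

SURVIVE = r0,r1,r4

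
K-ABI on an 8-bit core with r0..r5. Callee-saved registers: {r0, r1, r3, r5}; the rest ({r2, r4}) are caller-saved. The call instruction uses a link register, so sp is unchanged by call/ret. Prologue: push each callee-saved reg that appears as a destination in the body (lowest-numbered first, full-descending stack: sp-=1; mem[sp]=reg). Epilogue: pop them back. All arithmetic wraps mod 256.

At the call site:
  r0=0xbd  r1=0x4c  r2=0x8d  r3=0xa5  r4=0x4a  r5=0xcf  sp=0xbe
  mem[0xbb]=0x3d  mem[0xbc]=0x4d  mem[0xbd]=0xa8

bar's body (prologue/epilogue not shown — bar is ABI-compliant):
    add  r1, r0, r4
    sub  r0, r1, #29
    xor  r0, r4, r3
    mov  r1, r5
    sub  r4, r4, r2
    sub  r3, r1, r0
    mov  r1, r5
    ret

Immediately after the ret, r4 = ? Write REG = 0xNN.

REG = 0xbd

prologue: push r0 -> mem[0xbd]=0xbd, sp=0xbd
prologue: push r1 -> mem[0xbc]=0x4c, sp=0xbc
prologue: push r3 -> mem[0xbb]=0xa5, sp=0xbb
body[0] add  r1, r0, r4 -> r1=0x07
body[1] sub  r0, r1, #29 -> r0=0xea
body[2] xor  r0, r4, r3 -> r0=0xef
body[3] mov  r1, r5 -> r1=0xcf
body[4] sub  r4, r4, r2 -> r4=0xbd
body[5] sub  r3, r1, r0 -> r3=0xe0
body[6] mov  r1, r5 -> r1=0xcf
epilogue: pop r3=0xa5, sp=0xbc
epilogue: pop r1=0x4c, sp=0xbd
epilogue: pop r0=0xbd, sp=0xbe
r4 is caller-saved -> body value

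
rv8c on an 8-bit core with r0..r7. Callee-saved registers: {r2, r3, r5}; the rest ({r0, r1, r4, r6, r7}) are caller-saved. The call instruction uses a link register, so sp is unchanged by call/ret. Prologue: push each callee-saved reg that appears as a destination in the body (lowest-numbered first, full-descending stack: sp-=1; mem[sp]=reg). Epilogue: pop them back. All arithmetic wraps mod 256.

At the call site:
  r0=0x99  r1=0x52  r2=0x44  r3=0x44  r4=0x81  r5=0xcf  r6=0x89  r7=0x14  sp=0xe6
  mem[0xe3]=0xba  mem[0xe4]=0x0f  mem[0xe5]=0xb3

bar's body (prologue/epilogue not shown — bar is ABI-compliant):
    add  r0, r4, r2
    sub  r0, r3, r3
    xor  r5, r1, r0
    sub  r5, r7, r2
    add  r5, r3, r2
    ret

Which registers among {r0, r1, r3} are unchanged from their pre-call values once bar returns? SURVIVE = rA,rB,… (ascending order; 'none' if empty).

prologue: push r5 → mem[0xe5]=0xcf, sp=0xe5
body[0] add  r0, r4, r2 → r0=0xc5
body[1] sub  r0, r3, r3 → r0=0x00
body[2] xor  r5, r1, r0 → r5=0x52
body[3] sub  r5, r7, r2 → r5=0xd0
body[4] add  r5, r3, r2 → r5=0x88
epilogue: pop r5=0xcf, sp=0xe6
r0: caller-saved, written=True
r1: caller-saved, written=False
r3: callee-saved, written=False

SURVIVE = r1,r3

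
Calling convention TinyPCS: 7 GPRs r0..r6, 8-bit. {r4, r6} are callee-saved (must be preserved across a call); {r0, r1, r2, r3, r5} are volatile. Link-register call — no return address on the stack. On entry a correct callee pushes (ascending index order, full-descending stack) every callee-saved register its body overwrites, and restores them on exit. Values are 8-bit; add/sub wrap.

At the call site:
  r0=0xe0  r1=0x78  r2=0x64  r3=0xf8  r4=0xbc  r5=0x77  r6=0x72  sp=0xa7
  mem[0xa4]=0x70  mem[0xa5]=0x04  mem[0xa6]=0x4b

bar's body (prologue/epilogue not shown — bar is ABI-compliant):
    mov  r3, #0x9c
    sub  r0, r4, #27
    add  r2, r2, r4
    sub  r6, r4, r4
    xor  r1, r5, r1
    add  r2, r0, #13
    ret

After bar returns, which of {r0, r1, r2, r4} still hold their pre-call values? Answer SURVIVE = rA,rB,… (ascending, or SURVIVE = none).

SURVIVE = r4

prologue: push r6 → mem[0xa6]=0x72, sp=0xa6
body[0] mov  r3, #0x9c → r3=0x9c
body[1] sub  r0, r4, #27 → r0=0xa1
body[2] add  r2, r2, r4 → r2=0x20
body[3] sub  r6, r4, r4 → r6=0x00
body[4] xor  r1, r5, r1 → r1=0x0f
body[5] add  r2, r0, #13 → r2=0xae
epilogue: pop r6=0x72, sp=0xa7
r0: caller-saved, written=True
r1: caller-saved, written=True
r2: caller-saved, written=True
r4: callee-saved, written=False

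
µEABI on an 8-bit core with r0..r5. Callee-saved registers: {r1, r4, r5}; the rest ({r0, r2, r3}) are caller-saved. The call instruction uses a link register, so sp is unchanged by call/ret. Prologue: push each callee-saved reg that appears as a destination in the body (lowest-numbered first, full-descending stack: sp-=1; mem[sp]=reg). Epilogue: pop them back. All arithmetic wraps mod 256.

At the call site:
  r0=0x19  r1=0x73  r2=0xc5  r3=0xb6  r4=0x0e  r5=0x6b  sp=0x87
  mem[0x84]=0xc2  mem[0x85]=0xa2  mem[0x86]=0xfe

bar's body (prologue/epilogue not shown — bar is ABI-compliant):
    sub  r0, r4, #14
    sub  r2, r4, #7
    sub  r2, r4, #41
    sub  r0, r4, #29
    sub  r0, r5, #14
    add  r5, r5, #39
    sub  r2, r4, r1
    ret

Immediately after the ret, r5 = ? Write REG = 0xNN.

REG = 0x6b

prologue: push r5 -> mem[0x86]=0x6b, sp=0x86
body[0] sub  r0, r4, #14 -> r0=0x00
body[1] sub  r2, r4, #7 -> r2=0x07
body[2] sub  r2, r4, #41 -> r2=0xe5
body[3] sub  r0, r4, #29 -> r0=0xf1
body[4] sub  r0, r5, #14 -> r0=0x5d
body[5] add  r5, r5, #39 -> r5=0x92
body[6] sub  r2, r4, r1 -> r2=0x9b
epilogue: pop r5=0x6b, sp=0x87
r5 is callee-saved -> restored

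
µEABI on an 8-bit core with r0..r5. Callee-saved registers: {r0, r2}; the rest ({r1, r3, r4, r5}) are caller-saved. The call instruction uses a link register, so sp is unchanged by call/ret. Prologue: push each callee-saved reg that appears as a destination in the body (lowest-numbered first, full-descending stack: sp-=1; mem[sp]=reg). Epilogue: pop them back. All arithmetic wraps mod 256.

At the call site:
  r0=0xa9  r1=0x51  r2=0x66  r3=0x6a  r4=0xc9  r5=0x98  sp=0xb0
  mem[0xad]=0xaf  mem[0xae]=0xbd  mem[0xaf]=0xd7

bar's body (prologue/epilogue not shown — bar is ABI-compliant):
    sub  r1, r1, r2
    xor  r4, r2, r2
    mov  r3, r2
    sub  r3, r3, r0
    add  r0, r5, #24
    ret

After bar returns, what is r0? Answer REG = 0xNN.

REG = 0xa9

prologue: push r0 -> mem[0xaf]=0xa9, sp=0xaf
body[0] sub  r1, r1, r2 -> r1=0xeb
body[1] xor  r4, r2, r2 -> r4=0x00
body[2] mov  r3, r2 -> r3=0x66
body[3] sub  r3, r3, r0 -> r3=0xbd
body[4] add  r0, r5, #24 -> r0=0xb0
epilogue: pop r0=0xa9, sp=0xb0
r0 is callee-saved -> restored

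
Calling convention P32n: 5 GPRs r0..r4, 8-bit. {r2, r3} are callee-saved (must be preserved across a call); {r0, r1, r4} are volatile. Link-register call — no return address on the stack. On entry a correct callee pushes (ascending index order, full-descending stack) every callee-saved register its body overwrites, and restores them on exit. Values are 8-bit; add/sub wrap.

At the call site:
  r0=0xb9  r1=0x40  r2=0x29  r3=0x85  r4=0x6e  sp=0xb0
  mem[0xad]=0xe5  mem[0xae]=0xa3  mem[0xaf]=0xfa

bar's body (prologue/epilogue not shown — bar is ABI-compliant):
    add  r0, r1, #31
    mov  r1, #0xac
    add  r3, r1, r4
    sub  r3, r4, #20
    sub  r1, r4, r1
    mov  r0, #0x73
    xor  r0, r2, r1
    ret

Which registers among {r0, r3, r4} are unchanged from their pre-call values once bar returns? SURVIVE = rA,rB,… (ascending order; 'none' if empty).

SURVIVE = r3,r4

prologue: push r3 -> mem[0xaf]=0x85, sp=0xaf
body[0] add  r0, r1, #31 -> r0=0x5f
body[1] mov  r1, #0xac -> r1=0xac
body[2] add  r3, r1, r4 -> r3=0x1a
body[3] sub  r3, r4, #20 -> r3=0x5a
body[4] sub  r1, r4, r1 -> r1=0xc2
body[5] mov  r0, #0x73 -> r0=0x73
body[6] xor  r0, r2, r1 -> r0=0xeb
epilogue: pop r3=0x85, sp=0xb0
r0: caller-saved, written=True
r3: callee-saved, written=True
r4: caller-saved, written=False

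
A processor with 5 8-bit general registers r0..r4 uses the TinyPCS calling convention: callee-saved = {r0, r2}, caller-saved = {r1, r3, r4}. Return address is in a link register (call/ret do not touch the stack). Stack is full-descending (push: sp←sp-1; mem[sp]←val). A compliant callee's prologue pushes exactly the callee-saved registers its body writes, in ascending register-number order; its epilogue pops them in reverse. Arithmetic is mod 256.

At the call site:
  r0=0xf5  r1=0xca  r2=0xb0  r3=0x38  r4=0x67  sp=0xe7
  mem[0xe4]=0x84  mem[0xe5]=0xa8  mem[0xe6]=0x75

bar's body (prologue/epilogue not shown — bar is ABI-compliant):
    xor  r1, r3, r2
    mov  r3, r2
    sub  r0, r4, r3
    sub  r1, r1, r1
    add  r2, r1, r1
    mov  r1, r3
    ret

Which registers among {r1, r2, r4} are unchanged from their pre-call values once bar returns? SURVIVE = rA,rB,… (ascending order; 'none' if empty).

SURVIVE = r2,r4

prologue: push r0 → mem[0xe6]=0xf5, sp=0xe6
prologue: push r2 → mem[0xe5]=0xb0, sp=0xe5
body[0] xor  r1, r3, r2 → r1=0x88
body[1] mov  r3, r2 → r3=0xb0
body[2] sub  r0, r4, r3 → r0=0xb7
body[3] sub  r1, r1, r1 → r1=0x00
body[4] add  r2, r1, r1 → r2=0x00
body[5] mov  r1, r3 → r1=0xb0
epilogue: pop r2=0xb0, sp=0xe6
epilogue: pop r0=0xf5, sp=0xe7
r1: caller-saved, written=True
r2: callee-saved, written=True
r4: caller-saved, written=False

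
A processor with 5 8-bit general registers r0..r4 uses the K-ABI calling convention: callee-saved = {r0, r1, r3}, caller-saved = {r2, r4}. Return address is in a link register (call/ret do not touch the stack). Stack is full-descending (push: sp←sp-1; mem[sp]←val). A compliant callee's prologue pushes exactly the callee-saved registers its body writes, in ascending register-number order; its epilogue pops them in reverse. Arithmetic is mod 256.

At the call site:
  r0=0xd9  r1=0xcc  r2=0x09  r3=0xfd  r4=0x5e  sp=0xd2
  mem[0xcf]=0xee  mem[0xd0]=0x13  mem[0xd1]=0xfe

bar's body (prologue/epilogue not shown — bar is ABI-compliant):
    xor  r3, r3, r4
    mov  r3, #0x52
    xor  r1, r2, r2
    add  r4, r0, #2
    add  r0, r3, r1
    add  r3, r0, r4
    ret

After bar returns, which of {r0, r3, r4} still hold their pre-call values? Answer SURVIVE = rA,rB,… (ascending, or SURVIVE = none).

SURVIVE = r0,r3

prologue: push r0 → mem[0xd1]=0xd9, sp=0xd1
prologue: push r1 → mem[0xd0]=0xcc, sp=0xd0
prologue: push r3 → mem[0xcf]=0xfd, sp=0xcf
body[0] xor  r3, r3, r4 → r3=0xa3
body[1] mov  r3, #0x52 → r3=0x52
body[2] xor  r1, r2, r2 → r1=0x00
body[3] add  r4, r0, #2 → r4=0xdb
body[4] add  r0, r3, r1 → r0=0x52
body[5] add  r3, r0, r4 → r3=0x2d
epilogue: pop r3=0xfd, sp=0xd0
epilogue: pop r1=0xcc, sp=0xd1
epilogue: pop r0=0xd9, sp=0xd2
r0: callee-saved, written=True
r3: callee-saved, written=True
r4: caller-saved, written=True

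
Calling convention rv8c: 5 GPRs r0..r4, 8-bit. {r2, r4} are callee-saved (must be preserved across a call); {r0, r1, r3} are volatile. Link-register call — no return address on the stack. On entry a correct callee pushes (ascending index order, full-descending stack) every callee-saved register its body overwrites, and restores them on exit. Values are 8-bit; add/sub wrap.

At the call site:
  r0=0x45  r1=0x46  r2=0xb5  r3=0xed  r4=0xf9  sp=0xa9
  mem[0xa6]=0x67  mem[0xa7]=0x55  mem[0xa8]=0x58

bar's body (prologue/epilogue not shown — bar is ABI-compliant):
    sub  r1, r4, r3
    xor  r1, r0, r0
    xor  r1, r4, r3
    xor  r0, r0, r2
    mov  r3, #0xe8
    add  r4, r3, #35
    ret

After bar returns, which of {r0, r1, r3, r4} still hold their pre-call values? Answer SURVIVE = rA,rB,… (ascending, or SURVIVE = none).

prologue: push r4 -> mem[0xa8]=0xf9, sp=0xa8
body[0] sub  r1, r4, r3 -> r1=0x0c
body[1] xor  r1, r0, r0 -> r1=0x00
body[2] xor  r1, r4, r3 -> r1=0x14
body[3] xor  r0, r0, r2 -> r0=0xf0
body[4] mov  r3, #0xe8 -> r3=0xe8
body[5] add  r4, r3, #35 -> r4=0x0b
epilogue: pop r4=0xf9, sp=0xa9
r0: caller-saved, written=True
r1: caller-saved, written=True
r3: caller-saved, written=True
r4: callee-saved, written=True

SURVIVE = r4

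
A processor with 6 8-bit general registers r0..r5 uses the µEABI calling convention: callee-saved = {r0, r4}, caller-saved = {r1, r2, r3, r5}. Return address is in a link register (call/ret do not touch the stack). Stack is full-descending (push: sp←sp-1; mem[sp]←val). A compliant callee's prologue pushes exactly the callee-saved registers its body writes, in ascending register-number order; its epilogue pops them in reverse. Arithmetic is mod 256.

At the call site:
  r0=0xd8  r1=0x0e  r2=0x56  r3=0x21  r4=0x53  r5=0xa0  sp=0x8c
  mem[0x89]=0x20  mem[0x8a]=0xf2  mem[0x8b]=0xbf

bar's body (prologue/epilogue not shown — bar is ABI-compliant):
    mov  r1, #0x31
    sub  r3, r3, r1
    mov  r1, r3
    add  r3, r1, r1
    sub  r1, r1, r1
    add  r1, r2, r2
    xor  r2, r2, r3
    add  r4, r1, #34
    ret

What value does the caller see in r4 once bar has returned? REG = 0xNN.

prologue: push r4 → mem[0x8b]=0x53, sp=0x8b
body[0] mov  r1, #0x31 → r1=0x31
body[1] sub  r3, r3, r1 → r3=0xf0
body[2] mov  r1, r3 → r1=0xf0
body[3] add  r3, r1, r1 → r3=0xe0
body[4] sub  r1, r1, r1 → r1=0x00
body[5] add  r1, r2, r2 → r1=0xac
body[6] xor  r2, r2, r3 → r2=0xb6
body[7] add  r4, r1, #34 → r4=0xce
epilogue: pop r4=0x53, sp=0x8c
r4 is callee-saved → restored

REG = 0x53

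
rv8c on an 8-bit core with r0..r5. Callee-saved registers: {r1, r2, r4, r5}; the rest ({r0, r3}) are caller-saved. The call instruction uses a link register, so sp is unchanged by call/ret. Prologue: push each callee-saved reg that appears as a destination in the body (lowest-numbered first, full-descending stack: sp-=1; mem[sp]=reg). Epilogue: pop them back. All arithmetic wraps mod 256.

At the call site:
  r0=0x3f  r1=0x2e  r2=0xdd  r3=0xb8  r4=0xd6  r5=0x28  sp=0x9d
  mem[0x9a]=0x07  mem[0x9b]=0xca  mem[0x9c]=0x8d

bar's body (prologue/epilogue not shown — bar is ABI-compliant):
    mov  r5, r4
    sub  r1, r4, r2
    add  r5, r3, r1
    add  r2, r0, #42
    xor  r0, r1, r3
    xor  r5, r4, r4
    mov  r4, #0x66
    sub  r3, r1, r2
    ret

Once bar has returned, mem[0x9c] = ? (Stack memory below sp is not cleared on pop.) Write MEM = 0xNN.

prologue: push r1 → mem[0x9c]=0x2e, sp=0x9c
prologue: push r2 → mem[0x9b]=0xdd, sp=0x9b
prologue: push r4 → mem[0x9a]=0xd6, sp=0x9a
prologue: push r5 → mem[0x99]=0x28, sp=0x99
body[0] mov  r5, r4 → r5=0xd6
body[1] sub  r1, r4, r2 → r1=0xf9
body[2] add  r5, r3, r1 → r5=0xb1
body[3] add  r2, r0, #42 → r2=0x69
body[4] xor  r0, r1, r3 → r0=0x41
body[5] xor  r5, r4, r4 → r5=0x00
body[6] mov  r4, #0x66 → r4=0x66
body[7] sub  r3, r1, r2 → r3=0x90
epilogue: pop r5=0x28, sp=0x9a
epilogue: pop r4=0xd6, sp=0x9b
epilogue: pop r2=0xdd, sp=0x9c
epilogue: pop r1=0x2e, sp=0x9d
prologue pushed ['r1', 'r2', 'r4', 'r5'] at ['0x9c', '0x9b', '0x9a', '0x99']

MEM = 0x2e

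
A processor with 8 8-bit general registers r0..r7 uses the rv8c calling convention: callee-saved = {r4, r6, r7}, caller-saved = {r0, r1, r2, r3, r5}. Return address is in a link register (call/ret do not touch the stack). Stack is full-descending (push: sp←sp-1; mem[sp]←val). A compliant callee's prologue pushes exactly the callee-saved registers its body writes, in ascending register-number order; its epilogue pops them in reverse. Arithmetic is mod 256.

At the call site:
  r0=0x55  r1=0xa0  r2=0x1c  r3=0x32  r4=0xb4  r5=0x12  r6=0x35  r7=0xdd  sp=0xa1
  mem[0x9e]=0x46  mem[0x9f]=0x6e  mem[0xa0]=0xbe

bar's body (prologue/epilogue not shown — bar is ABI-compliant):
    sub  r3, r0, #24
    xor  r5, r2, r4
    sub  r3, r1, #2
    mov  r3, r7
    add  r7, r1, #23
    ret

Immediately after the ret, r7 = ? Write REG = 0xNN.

prologue: push r7 → mem[0xa0]=0xdd, sp=0xa0
body[0] sub  r3, r0, #24 → r3=0x3d
body[1] xor  r5, r2, r4 → r5=0xa8
body[2] sub  r3, r1, #2 → r3=0x9e
body[3] mov  r3, r7 → r3=0xdd
body[4] add  r7, r1, #23 → r7=0xb7
epilogue: pop r7=0xdd, sp=0xa1
r7 is callee-saved → restored

REG = 0xdd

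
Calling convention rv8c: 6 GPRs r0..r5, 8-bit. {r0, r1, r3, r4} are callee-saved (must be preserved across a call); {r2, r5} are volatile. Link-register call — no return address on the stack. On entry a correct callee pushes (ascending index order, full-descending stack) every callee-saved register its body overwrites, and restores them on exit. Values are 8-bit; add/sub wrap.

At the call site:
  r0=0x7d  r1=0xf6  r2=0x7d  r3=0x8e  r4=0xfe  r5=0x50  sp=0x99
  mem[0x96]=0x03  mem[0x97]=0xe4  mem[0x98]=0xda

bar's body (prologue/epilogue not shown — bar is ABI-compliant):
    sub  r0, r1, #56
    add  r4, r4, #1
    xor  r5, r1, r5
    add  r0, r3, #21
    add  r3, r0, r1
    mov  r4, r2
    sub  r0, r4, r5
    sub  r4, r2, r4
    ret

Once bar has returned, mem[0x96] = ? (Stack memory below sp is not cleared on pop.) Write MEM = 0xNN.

MEM = 0xfe

prologue: push r0 → mem[0x98]=0x7d, sp=0x98
prologue: push r3 → mem[0x97]=0x8e, sp=0x97
prologue: push r4 → mem[0x96]=0xfe, sp=0x96
body[0] sub  r0, r1, #56 → r0=0xbe
body[1] add  r4, r4, #1 → r4=0xff
body[2] xor  r5, r1, r5 → r5=0xa6
body[3] add  r0, r3, #21 → r0=0xa3
body[4] add  r3, r0, r1 → r3=0x99
body[5] mov  r4, r2 → r4=0x7d
body[6] sub  r0, r4, r5 → r0=0xd7
body[7] sub  r4, r2, r4 → r4=0x00
epilogue: pop r4=0xfe, sp=0x97
epilogue: pop r3=0x8e, sp=0x98
epilogue: pop r0=0x7d, sp=0x99
prologue pushed ['r0', 'r3', 'r4'] at ['0x98', '0x97', '0x96']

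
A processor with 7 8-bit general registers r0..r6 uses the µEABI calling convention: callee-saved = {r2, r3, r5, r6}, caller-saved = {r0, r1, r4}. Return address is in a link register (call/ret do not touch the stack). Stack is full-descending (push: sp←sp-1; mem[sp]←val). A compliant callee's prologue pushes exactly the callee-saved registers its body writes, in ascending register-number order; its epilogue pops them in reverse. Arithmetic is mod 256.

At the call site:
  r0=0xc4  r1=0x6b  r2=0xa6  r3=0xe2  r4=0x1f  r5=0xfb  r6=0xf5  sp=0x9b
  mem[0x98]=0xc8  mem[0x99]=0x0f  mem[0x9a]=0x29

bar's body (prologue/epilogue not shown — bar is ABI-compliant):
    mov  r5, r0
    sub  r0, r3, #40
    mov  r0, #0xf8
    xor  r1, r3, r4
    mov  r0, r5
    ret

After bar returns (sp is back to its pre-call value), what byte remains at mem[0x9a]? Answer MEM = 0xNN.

prologue: push r5 -> mem[0x9a]=0xfb, sp=0x9a
body[0] mov  r5, r0 -> r5=0xc4
body[1] sub  r0, r3, #40 -> r0=0xba
body[2] mov  r0, #0xf8 -> r0=0xf8
body[3] xor  r1, r3, r4 -> r1=0xfd
body[4] mov  r0, r5 -> r0=0xc4
epilogue: pop r5=0xfb, sp=0x9b
prologue pushed ['r5'] at ['0x9a']

MEM = 0xfb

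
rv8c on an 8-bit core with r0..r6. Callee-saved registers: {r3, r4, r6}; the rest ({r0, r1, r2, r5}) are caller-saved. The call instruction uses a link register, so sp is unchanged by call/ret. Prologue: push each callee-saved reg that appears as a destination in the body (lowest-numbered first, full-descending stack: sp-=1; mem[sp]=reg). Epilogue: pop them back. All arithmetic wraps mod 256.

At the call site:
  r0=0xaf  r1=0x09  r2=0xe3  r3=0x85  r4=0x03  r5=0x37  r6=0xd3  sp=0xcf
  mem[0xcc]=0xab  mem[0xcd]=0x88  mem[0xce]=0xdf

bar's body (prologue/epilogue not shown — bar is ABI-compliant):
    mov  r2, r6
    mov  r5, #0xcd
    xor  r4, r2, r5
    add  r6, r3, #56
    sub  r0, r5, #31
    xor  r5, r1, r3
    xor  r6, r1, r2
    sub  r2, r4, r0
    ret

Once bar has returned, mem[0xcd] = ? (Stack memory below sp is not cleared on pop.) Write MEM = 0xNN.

prologue: push r4 → mem[0xce]=0x03, sp=0xce
prologue: push r6 → mem[0xcd]=0xd3, sp=0xcd
body[0] mov  r2, r6 → r2=0xd3
body[1] mov  r5, #0xcd → r5=0xcd
body[2] xor  r4, r2, r5 → r4=0x1e
body[3] add  r6, r3, #56 → r6=0xbd
body[4] sub  r0, r5, #31 → r0=0xae
body[5] xor  r5, r1, r3 → r5=0x8c
body[6] xor  r6, r1, r2 → r6=0xda
body[7] sub  r2, r4, r0 → r2=0x70
epilogue: pop r6=0xd3, sp=0xce
epilogue: pop r4=0x03, sp=0xcf
prologue pushed ['r4', 'r6'] at ['0xce', '0xcd']

MEM = 0xd3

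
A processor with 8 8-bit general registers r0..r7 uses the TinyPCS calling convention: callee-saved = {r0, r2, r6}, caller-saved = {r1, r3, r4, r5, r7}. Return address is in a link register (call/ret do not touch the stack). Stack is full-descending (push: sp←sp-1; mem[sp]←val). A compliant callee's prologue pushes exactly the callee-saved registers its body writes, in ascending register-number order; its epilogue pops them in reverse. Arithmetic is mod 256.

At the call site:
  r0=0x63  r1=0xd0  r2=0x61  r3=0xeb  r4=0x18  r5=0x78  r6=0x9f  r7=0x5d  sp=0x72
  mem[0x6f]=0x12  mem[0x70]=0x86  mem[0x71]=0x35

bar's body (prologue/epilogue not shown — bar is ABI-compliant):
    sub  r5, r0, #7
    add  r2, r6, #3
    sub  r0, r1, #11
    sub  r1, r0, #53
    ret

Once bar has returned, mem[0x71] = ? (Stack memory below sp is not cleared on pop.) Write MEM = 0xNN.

prologue: push r0 -> mem[0x71]=0x63, sp=0x71
prologue: push r2 -> mem[0x70]=0x61, sp=0x70
body[0] sub  r5, r0, #7 -> r5=0x5c
body[1] add  r2, r6, #3 -> r2=0xa2
body[2] sub  r0, r1, #11 -> r0=0xc5
body[3] sub  r1, r0, #53 -> r1=0x90
epilogue: pop r2=0x61, sp=0x71
epilogue: pop r0=0x63, sp=0x72
prologue pushed ['r0', 'r2'] at ['0x71', '0x70']

MEM = 0x63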